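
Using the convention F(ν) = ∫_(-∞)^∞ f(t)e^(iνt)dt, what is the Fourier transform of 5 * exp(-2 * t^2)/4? 5 * sqrt(2) * sqrt(pi) * exp(-ν^2/8)/8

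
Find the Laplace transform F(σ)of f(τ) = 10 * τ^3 60/σ^4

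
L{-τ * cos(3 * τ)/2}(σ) (9 - σ^2)/(2 * (σ^2+9)^2)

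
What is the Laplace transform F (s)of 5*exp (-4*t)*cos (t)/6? 5*(s + 4)/ (6*( (s + 4)^2 + 1))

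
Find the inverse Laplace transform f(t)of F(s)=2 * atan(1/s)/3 2 * sin(t)/(3 * t)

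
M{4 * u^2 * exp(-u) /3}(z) 4 * gamma(z+2) /3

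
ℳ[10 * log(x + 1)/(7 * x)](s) -10 * pi * csc(pi * s)/(7 * s - 7)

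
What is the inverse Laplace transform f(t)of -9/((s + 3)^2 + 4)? -9 * exp(-3 * t) * sin(2 * t)/2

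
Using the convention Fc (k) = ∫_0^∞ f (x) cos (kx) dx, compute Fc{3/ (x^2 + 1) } 3 * pi * exp (-k) /2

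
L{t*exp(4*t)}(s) (s - 4)^(-2)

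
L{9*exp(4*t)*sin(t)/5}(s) 9/(5*((s - 4)^2+1))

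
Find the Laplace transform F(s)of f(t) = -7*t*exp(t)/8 -7/(8*(s - 1)^2)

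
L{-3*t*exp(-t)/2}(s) -3/(2*(s + 1)^2)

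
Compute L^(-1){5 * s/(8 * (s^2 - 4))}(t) 5 * cosh(2 * t)/8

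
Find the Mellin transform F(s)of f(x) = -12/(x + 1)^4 2*pi*(s - 3)*(s - 2)*(s - 1)/sin(pi*s)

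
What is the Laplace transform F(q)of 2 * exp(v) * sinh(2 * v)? 4/((q - 1)^2-4)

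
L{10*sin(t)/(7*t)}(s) 10*atan(1/s)/7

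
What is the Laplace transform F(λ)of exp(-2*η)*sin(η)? 1/((λ + 2)^2 + 1)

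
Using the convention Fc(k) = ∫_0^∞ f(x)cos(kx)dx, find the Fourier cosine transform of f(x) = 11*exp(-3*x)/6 11/(2*(k^2 + 9))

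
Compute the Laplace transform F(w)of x w^(-2)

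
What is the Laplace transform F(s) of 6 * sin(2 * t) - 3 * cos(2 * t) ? 12/(s^2+4) - 3 * s/(s^2+4) 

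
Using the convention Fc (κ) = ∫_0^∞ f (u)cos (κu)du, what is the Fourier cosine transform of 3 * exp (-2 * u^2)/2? 3 * sqrt (2) * sqrt (pi) * exp (-κ^2/8)/8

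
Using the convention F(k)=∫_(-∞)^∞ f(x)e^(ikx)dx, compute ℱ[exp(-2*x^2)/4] sqrt(2)*sqrt(pi)*exp(-k^2/8)/8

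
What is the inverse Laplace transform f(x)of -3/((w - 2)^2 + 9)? -exp(2 * x) * sin(3 * x)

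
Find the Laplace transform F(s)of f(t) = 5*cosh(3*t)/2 5*s/(2*(s^2 - 9))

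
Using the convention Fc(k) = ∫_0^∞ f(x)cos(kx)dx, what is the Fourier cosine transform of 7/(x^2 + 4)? 7*pi*exp(-2*k)/4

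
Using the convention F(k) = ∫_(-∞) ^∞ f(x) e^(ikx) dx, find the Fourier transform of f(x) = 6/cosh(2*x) 3*pi/cosh(pi*k/4) 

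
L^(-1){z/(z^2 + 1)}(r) cos(r)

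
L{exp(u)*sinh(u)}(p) 1/(p*(p - 2))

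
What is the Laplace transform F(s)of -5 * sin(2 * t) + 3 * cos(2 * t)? 3 * s/(s^2 + 4) - 10/(s^2 + 4)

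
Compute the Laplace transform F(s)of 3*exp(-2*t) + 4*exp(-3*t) 3/(s + 2) + 4/(s + 3)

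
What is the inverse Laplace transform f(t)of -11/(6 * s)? -11/6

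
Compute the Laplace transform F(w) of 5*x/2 5/(2*w^2) 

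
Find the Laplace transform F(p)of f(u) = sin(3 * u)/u atan(3/p)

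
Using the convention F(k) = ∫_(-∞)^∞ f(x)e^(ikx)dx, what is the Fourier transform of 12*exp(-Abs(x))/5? 24/(5*(k^2+1))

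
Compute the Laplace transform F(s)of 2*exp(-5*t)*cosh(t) 2*(s+5)/((s+5)^2-1)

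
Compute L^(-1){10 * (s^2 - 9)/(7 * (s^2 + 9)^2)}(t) 10 * t * cos(3 * t)/7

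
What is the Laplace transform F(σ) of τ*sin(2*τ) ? 4*σ/(σ^2 + 4) ^2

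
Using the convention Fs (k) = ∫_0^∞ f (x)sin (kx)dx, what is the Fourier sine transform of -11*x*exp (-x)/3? -22*k/ (3*(k^2 + 1)^2)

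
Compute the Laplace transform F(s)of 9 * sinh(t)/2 9/(2 * (s^2 - 1))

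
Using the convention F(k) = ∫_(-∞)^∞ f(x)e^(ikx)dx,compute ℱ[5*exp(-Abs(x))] 10/(k^2 + 1)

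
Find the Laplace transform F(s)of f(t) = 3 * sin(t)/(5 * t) 3 * atan(1/s)/5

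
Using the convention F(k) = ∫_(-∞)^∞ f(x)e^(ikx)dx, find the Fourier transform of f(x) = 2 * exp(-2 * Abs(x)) 8/(k^2+4)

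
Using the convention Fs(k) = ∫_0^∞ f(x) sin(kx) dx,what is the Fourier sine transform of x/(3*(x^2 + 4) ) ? pi*exp(-2*k) /6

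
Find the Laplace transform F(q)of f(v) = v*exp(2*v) (q - 2)^(-2)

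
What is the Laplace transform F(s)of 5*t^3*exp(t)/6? 5/(s - 1)^4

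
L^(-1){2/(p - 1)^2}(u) 2*u*exp(u)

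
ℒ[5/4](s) 5/(4*s)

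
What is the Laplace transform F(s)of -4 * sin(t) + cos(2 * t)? s/(s^2 + 4) - 4/(s^2 + 1)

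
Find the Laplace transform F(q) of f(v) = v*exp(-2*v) (q + 2) ^(-2) 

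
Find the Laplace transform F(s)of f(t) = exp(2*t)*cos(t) (s - 2)/((s - 2)^2 + 1)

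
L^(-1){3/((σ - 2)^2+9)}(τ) exp(2 * τ) * sin(3 * τ)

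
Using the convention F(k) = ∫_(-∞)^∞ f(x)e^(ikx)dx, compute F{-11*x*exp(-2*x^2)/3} -11*sqrt(2)*I*sqrt(pi)*k*exp(-k^2/8)/24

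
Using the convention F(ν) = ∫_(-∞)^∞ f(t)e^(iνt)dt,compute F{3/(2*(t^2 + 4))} 3*pi*exp(-2*Abs(ν))/4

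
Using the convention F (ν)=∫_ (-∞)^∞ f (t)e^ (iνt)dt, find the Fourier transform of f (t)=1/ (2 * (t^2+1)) pi * exp (-Abs (ν))/2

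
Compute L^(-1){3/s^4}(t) t^3/2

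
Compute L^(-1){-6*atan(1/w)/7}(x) -6*sin(x)/(7*x)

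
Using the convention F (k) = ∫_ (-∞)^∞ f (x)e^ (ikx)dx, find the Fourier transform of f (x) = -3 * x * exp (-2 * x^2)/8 -3 * sqrt (2) * I * sqrt (pi) * k * exp (-k^2/8)/64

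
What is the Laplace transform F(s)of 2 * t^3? 12/s^4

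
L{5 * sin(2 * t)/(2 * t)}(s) 5 * atan(2/s)/2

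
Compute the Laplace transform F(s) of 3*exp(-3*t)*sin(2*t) 6/((s + 3) ^2 + 4) 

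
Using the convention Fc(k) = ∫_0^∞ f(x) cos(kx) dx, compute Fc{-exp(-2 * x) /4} -1/(2 * k^2 + 8) 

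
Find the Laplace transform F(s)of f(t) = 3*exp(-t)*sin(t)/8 3/(8*((s+1)^2+1))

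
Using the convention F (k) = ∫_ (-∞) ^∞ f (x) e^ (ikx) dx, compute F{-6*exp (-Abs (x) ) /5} -12/ (5*k^2 + 5) 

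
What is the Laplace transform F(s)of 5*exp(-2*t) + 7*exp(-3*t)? 7/(s + 3) + 5/(s + 2)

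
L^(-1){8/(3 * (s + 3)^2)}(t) 8 * t * exp(-3 * t)/3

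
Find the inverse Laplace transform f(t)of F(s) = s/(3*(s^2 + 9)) cos(3*t)/3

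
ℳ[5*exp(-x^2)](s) 5*gamma(s/2)/2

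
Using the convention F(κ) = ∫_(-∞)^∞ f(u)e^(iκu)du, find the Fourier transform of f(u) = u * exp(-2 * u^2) sqrt(2) * I * sqrt(pi) * κ * exp(-κ^2/8)/8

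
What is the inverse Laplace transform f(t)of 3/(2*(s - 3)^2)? 3*t*exp(3*t)/2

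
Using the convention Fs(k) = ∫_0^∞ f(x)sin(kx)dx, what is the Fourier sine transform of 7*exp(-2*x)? 7*k/(k^2 + 4)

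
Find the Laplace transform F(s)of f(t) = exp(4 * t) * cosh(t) (s - 4)/((s - 4)^2 - 1)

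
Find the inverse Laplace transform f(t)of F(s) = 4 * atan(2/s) 4 * sin(2 * t)/t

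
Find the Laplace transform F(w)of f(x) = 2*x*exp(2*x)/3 2/(3*(w - 2)^2)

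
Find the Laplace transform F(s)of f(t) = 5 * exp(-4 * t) 5/(s + 4)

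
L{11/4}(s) 11/(4*s)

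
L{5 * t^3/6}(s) 5/s^4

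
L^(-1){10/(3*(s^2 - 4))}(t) 5*sinh(2*t)/3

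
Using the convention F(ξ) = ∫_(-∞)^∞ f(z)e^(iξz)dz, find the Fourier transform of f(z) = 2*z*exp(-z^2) I*sqrt(pi)*ξ*exp(-ξ^2/4)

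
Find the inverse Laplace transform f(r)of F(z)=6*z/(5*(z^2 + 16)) 6*cos(4*r)/5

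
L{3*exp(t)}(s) 3/(s - 1)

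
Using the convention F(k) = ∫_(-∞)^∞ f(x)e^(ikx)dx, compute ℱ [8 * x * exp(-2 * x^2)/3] sqrt(2) * I * sqrt(pi) * k * exp(-k^2/8)/3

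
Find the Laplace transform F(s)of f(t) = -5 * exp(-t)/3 -5/(3 * s + 3)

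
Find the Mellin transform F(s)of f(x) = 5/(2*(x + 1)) 5*pi*csc(pi*s)/2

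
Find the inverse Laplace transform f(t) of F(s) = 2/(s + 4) 2*exp(-4*t) 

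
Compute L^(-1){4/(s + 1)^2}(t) 4 * t * exp(-t)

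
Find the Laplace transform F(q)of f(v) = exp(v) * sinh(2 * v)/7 2/(7 * ((q - 1)^2 - 4))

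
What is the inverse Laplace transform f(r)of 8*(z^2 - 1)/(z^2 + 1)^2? 8*r*cos(r)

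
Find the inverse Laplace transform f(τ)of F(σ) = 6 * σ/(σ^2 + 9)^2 τ * sin(3 * τ)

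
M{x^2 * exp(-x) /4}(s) gamma(s + 2) /4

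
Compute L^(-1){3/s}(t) 3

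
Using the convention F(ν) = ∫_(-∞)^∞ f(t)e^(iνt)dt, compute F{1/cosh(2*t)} pi/(2*cosh(pi*ν/4))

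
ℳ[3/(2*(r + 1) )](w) 3*pi*csc(pi*w) /2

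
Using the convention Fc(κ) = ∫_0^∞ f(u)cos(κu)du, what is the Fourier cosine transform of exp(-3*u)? 3/(κ^2 + 9)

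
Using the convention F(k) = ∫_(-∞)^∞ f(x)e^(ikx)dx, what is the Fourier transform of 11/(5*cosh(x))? 11*pi/(5*cosh(pi*k/2))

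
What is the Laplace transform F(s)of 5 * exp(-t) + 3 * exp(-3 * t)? 5/(s + 1) + 3/(s + 3)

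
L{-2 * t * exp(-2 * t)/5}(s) -2/(5 * (s + 2)^2)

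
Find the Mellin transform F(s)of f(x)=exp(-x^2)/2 gamma(s/2)/4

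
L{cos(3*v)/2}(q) q/(2*(q^2 + 9))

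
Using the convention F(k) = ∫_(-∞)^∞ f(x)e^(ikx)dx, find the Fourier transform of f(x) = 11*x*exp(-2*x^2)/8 11*sqrt(2)*I*sqrt(pi)*k*exp(-k^2/8)/64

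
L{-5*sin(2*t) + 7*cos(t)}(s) 7*s/(s^2 + 1) - 10/(s^2 + 4)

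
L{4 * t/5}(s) 4/(5 * s^2)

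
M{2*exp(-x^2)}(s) gamma(s/2)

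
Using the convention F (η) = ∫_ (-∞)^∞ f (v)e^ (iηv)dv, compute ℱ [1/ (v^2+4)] pi*exp (-2*Abs (η))/2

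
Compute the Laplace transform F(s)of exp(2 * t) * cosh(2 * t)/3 (s - 2)/(3 * s * (s - 4))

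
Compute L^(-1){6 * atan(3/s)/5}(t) 6 * sin(3 * t)/(5 * t)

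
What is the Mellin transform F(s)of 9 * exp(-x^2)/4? 9 * gamma(s/2)/8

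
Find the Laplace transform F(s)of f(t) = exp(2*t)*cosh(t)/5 (s - 2)/(5*((s - 2)^2 - 1))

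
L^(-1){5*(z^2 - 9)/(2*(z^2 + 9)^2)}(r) 5*r*cos(3*r)/2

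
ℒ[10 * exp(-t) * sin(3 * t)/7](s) 30/(7 * ((s+1)^2+9))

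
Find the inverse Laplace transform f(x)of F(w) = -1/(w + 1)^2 -x*exp(-x)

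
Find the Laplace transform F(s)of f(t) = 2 2/s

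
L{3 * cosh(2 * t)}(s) 3 * s/(s^2 - 4)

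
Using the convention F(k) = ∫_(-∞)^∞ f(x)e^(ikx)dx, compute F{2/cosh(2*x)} pi/cosh(pi*k/4)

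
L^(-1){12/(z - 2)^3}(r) 6*r^2*exp(2*r)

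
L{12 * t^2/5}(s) 24/(5 * s^3)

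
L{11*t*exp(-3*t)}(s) 11/(s + 3)^2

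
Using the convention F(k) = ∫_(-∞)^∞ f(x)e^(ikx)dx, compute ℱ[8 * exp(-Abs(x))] 16/(k^2 + 1)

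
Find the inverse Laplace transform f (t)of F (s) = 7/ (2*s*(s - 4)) 7*exp (2*t)*sinh (2*t)/4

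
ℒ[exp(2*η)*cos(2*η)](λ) (λ - 2)/((λ - 2)^2 + 4)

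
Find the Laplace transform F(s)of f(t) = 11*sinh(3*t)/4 33/(4*(s^2-9))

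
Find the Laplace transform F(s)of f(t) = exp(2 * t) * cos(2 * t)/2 (s - 2)/(2 * ((s - 2)^2 + 4))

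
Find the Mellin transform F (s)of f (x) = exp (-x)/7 gamma (s)/7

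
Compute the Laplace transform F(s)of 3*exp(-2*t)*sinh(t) 3/((s + 2)^2-1)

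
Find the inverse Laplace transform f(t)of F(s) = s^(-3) t^2/2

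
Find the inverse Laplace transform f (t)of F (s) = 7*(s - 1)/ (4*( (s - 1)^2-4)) 7*exp (t)*cosh (2*t)/4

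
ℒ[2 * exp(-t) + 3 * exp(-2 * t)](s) 2/(s + 1) + 3/(s + 2)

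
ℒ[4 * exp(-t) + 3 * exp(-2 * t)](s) 4/(s + 1) + 3/(s + 2)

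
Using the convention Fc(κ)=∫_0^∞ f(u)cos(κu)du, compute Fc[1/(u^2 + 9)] pi * exp(-3 * κ)/6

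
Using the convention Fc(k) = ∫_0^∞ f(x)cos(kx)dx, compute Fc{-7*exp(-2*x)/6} -7/(3*k^2 + 12)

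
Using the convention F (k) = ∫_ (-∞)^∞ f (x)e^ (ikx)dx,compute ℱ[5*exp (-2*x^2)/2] 5*sqrt (2)*sqrt (pi)*exp (-k^2/8)/4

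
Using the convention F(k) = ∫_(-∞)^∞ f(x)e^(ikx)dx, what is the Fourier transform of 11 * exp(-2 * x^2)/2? 11 * sqrt(2) * sqrt(pi) * exp(-k^2/8)/4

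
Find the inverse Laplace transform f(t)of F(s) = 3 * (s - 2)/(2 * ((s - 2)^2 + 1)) 3 * exp(2 * t) * cos(t)/2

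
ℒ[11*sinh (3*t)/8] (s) 33/ (8*(s^2 - 9))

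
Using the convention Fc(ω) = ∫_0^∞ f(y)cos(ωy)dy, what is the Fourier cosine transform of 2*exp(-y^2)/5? sqrt(pi)*exp(-ω^2/4)/5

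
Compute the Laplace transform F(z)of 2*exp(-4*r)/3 2/(3*(z + 4))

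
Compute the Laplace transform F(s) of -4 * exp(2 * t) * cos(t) 4 * (2 - s) /((s - 2) ^2+1) 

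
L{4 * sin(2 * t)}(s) 8/(s^2+4)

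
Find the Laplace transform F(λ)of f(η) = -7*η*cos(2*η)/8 7*(4 - λ^2)/(8*(λ^2 + 4)^2)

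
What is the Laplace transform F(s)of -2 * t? -2/s^2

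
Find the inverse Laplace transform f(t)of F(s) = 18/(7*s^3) 9*t^2/7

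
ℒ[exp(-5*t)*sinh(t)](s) 1/((s + 5)^2 - 1)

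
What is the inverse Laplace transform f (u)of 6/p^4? u^3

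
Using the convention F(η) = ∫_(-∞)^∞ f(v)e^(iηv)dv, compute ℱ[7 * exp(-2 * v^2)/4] 7 * sqrt(2) * sqrt(pi) * exp(-η^2/8)/8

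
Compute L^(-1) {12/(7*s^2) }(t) 12*t/7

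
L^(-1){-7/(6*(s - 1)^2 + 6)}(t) -7*exp(t)*sin(t)/6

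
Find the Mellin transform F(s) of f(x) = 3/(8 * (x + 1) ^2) -3 * pi * (s - 1) /(8 * sin(pi * s) ) 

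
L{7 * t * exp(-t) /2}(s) 7/(2 * (s + 1) ^2) 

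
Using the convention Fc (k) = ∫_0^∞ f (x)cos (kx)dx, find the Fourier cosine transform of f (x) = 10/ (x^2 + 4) 5 * pi * exp (-2 * k)/2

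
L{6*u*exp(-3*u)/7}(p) 6/(7*(p + 3)^2)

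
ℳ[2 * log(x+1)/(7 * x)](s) -2 * pi * csc(pi * s)/(7 * s - 7)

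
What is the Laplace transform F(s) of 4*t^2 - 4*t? 8/s^3 - 4/s^2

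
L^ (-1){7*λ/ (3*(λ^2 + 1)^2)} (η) 7*η*sin (η)/6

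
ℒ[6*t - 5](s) 6/s^2 - 5/s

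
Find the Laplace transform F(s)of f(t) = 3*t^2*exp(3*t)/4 3/(2*(s - 3)^3)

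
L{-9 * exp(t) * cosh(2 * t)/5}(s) 9 * (1 - s)/(5 * ((s - 1)^2 - 4))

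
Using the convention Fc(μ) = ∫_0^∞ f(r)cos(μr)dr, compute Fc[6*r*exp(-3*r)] 6*(9 - μ^2)/(μ^2 + 9)^2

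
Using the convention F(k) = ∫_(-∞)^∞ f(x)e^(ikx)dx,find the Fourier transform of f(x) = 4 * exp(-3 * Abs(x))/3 8/(k^2 + 9)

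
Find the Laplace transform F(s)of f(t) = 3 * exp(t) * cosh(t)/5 3 * (s - 1)/(5 * s * (s - 2))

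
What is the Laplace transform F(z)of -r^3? -6/z^4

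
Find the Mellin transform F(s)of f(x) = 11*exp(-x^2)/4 11*gamma(s/2)/8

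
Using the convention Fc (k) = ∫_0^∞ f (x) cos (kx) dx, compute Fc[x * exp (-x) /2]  (1 - k^2) / (2 * (k^2 + 1) ^2) 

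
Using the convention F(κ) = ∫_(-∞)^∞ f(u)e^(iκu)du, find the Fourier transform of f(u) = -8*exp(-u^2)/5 -8*sqrt(pi)*exp(-κ^2/4)/5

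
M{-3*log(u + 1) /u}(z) 3*pi*csc(pi*z) /(z - 1) 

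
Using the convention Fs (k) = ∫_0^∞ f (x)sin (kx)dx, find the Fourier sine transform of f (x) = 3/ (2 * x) 3 * pi/4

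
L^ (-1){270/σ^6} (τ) 9*τ^5/4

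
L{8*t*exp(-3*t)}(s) 8/(s + 3)^2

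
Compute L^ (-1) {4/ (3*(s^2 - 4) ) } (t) 2*sinh (2*t) /3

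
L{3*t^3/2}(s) 9/s^4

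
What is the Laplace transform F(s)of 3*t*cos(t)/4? 3*(s^2 - 1)/(4*(s^2 + 1)^2)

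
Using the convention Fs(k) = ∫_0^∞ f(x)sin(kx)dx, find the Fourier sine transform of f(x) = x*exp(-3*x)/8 3*k/(4*(k^2+9)^2)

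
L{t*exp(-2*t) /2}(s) 1/(2*(s + 2) ^2) 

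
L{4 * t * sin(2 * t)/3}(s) 16 * s/(3 * (s^2 + 4)^2)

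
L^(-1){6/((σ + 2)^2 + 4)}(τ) 3 * exp(-2 * τ) * sin(2 * τ)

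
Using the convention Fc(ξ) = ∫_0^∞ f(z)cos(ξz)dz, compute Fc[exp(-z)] 1/(ξ^2 + 1)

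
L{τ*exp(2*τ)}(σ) (σ - 2)^(-2)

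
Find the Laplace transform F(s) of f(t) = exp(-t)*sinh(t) 1/(s*(s + 2) ) 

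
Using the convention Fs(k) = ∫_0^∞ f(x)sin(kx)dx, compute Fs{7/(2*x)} 7*pi/4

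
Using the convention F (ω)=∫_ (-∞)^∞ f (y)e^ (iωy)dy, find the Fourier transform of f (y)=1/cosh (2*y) pi/ (2*cosh (pi*ω/4))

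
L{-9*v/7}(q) -9/(7*q^2)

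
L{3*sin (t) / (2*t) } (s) 3*atan (1/s) /2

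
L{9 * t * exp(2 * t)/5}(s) 9/(5 * (s - 2)^2)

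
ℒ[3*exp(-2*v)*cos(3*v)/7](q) 3*(q + 2)/(7*((q + 2)^2 + 9))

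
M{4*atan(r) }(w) -2*pi*sec(pi*w/2) /w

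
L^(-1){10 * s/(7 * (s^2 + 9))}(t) 10 * cos(3 * t)/7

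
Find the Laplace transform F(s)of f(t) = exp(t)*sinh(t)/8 1/(8*s*(s - 2))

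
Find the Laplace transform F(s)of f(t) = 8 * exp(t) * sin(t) 8/((s - 1)^2+1)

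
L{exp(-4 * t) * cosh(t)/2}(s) (s + 4)/(2 * ((s + 4)^2-1))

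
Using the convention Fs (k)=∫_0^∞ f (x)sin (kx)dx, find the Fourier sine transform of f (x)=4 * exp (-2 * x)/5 4 * k/ (5 * (k^2+4))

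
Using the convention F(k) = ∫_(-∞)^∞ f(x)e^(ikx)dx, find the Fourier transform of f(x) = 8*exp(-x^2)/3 8*sqrt(pi)*exp(-k^2/4)/3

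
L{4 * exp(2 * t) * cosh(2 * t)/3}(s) 4 * (s - 2)/(3 * s * (s - 4))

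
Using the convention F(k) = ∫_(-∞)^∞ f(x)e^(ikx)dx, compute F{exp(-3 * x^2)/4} sqrt(3) * sqrt(pi) * exp(-k^2/12)/12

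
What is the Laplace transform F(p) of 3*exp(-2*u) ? 3/(p+2) 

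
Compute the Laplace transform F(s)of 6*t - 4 6/s^2-4/s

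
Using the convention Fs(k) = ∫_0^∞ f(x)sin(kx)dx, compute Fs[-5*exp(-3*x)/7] -5*k/(7*k^2 + 63)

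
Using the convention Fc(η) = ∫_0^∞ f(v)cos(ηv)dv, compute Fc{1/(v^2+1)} pi * exp(-η)/2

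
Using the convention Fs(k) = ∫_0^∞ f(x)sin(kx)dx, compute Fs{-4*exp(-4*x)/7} -4*k/(7*k^2 + 112)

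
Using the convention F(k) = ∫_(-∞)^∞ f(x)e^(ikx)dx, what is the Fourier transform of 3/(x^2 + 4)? 3*pi*exp(-2*Abs(k))/2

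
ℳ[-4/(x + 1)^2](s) 4*pi*(s - 1)/sin(pi*s)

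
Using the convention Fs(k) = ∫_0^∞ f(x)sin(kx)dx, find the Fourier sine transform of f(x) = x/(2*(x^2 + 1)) pi*exp(-k)/4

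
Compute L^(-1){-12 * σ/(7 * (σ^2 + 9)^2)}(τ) -2 * τ * sin(3 * τ)/7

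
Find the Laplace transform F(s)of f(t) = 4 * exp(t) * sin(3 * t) 12/((s - 1)^2 + 9)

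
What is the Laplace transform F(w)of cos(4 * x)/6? w/(6 * (w^2 + 16))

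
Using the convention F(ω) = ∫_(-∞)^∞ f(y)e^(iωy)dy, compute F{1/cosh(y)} pi/cosh(pi * ω/2)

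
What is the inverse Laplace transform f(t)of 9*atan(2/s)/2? 9*sin(2*t)/(2*t)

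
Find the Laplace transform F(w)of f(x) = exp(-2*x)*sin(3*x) 3/((w + 2)^2 + 9)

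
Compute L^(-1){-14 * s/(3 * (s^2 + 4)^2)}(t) -7 * t * sin(2 * t)/6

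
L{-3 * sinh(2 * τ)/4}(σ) -3/(2 * σ^2 - 8)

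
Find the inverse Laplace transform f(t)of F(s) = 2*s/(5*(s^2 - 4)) 2*cosh(2*t)/5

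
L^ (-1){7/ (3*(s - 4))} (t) 7*exp (4*t)/3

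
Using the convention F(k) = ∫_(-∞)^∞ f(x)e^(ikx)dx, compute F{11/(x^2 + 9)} 11*pi*exp(-3*Abs(k))/3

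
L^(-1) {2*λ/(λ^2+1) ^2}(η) η*sin(η) 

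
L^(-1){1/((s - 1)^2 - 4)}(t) exp(t) * sinh(2 * t)/2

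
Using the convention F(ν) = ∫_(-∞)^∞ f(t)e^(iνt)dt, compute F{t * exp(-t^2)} I * sqrt(pi) * ν * exp(-ν^2/4)/2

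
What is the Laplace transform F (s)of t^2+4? 4/s+2/s^3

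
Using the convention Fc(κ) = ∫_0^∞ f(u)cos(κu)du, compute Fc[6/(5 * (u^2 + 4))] 3 * pi * exp(-2 * κ)/10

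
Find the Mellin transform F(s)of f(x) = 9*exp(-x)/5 9*gamma(s)/5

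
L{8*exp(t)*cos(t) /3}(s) 8*(s - 1) /(3*((s - 1) ^2 + 1) ) 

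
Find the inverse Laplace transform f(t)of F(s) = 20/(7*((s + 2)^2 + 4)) 10*exp(-2*t)*sin(2*t)/7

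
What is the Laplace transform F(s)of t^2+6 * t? 6/s^2+2/s^3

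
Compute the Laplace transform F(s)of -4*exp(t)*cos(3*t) 4*(1 - s)/((s - 1)^2+9)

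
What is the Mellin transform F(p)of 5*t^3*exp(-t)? 5*gamma(p+3)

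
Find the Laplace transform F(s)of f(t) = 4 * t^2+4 4/s+8/s^3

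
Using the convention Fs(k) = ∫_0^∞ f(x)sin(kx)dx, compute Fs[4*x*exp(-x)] 8*k/(k^2 + 1)^2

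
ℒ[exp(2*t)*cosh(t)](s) (s - 2)/((s - 2)^2 - 1)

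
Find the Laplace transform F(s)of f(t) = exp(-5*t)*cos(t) (s + 5)/((s + 5)^2 + 1)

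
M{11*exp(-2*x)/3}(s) 11*gamma(s)/(3*2^s)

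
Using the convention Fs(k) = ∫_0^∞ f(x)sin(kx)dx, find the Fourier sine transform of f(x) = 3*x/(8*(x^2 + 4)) 3*pi*exp(-2*k)/16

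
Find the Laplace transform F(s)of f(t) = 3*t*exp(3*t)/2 3/(2*(s - 3)^2)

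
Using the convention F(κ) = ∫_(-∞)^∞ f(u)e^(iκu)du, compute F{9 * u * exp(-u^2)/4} 9 * I * sqrt(pi) * κ * exp(-κ^2/4)/8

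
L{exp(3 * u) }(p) 1/(p - 3) 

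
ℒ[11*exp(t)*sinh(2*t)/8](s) 11/(4*((s - 1)^2 - 4))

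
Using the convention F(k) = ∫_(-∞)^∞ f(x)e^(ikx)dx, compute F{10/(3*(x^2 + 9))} 10*pi*exp(-3*Abs(k))/9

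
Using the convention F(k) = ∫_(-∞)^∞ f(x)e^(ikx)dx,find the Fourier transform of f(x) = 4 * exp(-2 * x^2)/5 2 * sqrt(2) * sqrt(pi) * exp(-k^2/8)/5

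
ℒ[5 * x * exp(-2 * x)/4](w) 5/(4 * (w+2)^2)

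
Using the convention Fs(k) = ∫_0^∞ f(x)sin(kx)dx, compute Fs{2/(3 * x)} pi/3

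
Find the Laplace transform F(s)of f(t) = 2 2/s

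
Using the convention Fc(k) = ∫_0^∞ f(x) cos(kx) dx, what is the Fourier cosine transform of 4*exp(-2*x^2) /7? sqrt(2)*sqrt(pi)*exp(-k^2/8) /7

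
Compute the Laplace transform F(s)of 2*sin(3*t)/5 6/(5*(s^2 + 9))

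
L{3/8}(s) 3/(8*s) 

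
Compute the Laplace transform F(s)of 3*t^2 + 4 6/s^3 + 4/s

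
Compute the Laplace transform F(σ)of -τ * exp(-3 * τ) -1/(σ + 3)^2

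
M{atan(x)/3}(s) -pi*sec(pi*s/2)/(6*s)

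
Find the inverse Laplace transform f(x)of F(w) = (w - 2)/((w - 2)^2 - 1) exp(2 * x) * cosh(x)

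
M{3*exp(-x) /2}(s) 3*gamma(s) /2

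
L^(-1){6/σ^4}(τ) τ^3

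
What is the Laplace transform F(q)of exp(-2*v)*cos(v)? (q + 2)/((q + 2)^2 + 1)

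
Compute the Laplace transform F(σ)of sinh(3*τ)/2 3/(2*(σ^2 - 9))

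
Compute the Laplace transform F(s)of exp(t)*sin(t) 1/((s - 1)^2 + 1)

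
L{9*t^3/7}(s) 54/(7*s^4)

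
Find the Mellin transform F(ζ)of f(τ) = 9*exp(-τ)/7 9*gamma(ζ)/7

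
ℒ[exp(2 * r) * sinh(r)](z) 1/((z - 2)^2 - 1)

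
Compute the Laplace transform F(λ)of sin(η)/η atan(1/λ)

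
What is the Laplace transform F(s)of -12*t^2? -24/s^3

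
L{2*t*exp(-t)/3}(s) 2/(3*(s + 1)^2)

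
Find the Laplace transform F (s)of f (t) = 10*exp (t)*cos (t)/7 10*(s - 1)/ (7*( (s - 1)^2 + 1))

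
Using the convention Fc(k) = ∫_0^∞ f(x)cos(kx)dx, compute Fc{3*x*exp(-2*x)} 3*(4 - k^2)/(k^2 + 4)^2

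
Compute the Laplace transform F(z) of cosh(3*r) z/(z^2 - 9) 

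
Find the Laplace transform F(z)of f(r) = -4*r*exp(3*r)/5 -4/(5*(z - 3)^2)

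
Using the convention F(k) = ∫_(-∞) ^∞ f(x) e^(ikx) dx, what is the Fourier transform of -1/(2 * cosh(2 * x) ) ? -pi/(4 * cosh(pi * k/4) ) 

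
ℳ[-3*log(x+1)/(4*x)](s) 3*pi*csc(pi*s)/(4*(s - 1))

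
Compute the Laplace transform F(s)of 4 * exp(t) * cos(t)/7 4 * (s - 1)/(7 * ((s - 1)^2 + 1))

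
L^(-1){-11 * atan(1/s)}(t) -11 * sin(t)/t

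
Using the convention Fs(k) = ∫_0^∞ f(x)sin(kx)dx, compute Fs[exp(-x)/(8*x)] atan(k)/8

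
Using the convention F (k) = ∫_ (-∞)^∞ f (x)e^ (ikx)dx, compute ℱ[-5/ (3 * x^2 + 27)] -5 * pi * exp (-3 * Abs (k))/9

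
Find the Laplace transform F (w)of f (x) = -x -1/w^2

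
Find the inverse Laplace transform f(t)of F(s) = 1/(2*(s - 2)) exp(2*t)/2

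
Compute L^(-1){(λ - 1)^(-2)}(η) η*exp(η)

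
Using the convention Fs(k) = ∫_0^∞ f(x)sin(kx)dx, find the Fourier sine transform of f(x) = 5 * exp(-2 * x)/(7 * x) 5 * atan(k/2)/7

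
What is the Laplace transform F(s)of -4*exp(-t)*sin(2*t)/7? -8/(7*(s+1)^2+28)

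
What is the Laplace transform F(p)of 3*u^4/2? 36/p^5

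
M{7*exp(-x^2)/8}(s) 7*gamma(s/2)/16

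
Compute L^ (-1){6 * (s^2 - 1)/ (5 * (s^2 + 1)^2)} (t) 6 * t * cos (t)/5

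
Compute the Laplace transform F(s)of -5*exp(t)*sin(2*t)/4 -5/(2*(s - 1)^2 + 8)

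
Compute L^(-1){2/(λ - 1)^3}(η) η^2*exp(η)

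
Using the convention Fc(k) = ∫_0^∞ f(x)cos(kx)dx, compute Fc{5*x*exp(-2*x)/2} 5*(4 - k^2)/(2*(k^2 + 4)^2)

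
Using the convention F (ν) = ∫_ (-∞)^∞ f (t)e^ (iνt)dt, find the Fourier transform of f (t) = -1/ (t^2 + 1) -pi * exp (-Abs (ν))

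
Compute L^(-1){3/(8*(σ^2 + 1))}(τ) 3*sin(τ)/8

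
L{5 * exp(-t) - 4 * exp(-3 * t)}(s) 5/(s+1) - 4/(s+3)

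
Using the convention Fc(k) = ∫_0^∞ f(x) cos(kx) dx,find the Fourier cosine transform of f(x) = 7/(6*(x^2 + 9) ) 7*pi*exp(-3*k) /36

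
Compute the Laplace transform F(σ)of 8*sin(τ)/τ 8*atan(1/σ)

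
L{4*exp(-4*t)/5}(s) 4/(5*(s+4))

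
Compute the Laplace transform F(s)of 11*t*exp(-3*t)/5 11/(5*(s + 3)^2)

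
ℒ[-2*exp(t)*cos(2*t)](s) 2*(1 - s)/((s - 1)^2 + 4)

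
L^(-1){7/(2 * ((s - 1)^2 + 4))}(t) 7 * exp(t) * sin(2 * t)/4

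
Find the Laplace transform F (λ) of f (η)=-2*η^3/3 -4/λ^4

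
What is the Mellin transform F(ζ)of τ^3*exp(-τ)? gamma(ζ+3)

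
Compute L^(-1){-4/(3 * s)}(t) -4/3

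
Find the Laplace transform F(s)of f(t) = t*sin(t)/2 s/(s^2 + 1)^2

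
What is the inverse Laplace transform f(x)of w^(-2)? x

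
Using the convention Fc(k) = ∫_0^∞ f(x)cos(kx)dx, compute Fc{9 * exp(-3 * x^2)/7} 3 * sqrt(3) * sqrt(pi) * exp(-k^2/12)/14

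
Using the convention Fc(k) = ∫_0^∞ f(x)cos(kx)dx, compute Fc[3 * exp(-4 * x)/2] 6/(k^2 + 16)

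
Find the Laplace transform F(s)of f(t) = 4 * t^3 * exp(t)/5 24/(5 * (s - 1)^4)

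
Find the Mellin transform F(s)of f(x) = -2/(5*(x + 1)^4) pi*(s - 3)*(s - 2)*(s - 1)/(15*sin(pi*s))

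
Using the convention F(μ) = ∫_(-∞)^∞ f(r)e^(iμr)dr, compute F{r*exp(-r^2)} I*sqrt(pi)*μ*exp(-μ^2/4)/2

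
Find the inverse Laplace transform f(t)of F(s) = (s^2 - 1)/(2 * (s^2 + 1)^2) t * cos(t)/2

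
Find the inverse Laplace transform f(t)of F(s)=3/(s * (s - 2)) 3 * exp(t) * sinh(t)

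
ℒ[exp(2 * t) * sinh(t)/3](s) 1/(3 * ((s - 2)^2 - 1))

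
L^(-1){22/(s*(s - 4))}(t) 11*exp(2*t)*sinh(2*t)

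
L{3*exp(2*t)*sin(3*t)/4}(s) 9/(4*((s - 2)^2 + 9))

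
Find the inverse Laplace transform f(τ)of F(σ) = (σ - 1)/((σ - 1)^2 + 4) exp(τ) * cos(2 * τ)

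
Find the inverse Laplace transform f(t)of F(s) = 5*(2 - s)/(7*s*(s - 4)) -5*exp(2*t)*cosh(2*t)/7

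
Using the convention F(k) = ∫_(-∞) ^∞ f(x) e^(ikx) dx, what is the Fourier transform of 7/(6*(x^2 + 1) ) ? 7*pi*exp(-Abs(k) ) /6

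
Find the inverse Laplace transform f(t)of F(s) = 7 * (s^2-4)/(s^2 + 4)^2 7 * t * cos(2 * t)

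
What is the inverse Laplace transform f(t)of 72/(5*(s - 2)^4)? 12*t^3*exp(2*t)/5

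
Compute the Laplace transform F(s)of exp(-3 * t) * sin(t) 1/((s + 3)^2 + 1)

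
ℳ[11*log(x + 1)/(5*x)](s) -11*pi*csc(pi*s)/(5*s - 5)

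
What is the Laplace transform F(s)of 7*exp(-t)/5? 7/(5*(s + 1))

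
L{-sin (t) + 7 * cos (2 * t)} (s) 7 * s/ (s^2 + 4) - 1/ (s^2 + 1)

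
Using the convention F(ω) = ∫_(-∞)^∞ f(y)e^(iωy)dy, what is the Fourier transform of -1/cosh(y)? -pi/cosh(pi * ω/2)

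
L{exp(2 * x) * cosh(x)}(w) (w - 2)/((w - 2)^2-1)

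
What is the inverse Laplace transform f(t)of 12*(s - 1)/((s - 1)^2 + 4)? 12*exp(t)*cos(2*t)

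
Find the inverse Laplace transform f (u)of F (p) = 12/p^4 2*u^3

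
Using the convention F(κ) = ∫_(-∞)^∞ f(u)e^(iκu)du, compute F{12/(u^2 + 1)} 12*pi*exp(-Abs(κ))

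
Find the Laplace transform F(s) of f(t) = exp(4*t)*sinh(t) 1/((s - 4) ^2 - 1) 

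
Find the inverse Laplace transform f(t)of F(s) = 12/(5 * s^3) 6 * t^2/5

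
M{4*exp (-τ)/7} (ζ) 4*gamma (ζ)/7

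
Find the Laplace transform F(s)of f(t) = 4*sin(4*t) 16/(s^2 + 16)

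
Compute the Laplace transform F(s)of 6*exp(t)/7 6/(7*(s - 1))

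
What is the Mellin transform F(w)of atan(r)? -pi*sec(pi*w/2)/(2*w)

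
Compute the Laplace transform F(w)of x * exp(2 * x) (w - 2)^(-2)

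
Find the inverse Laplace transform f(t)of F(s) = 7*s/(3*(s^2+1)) 7*cos(t)/3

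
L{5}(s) 5/s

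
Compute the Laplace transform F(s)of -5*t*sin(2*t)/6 -10*s/(3*(s^2 + 4)^2)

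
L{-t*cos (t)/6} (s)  (1 - s^2)/ (6*(s^2 + 1)^2)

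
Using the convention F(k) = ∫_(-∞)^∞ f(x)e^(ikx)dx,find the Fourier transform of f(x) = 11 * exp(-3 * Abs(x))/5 66/(5 * (k^2 + 9))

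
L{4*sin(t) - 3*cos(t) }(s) 4/(s^2 + 1) - 3*s/(s^2 + 1) 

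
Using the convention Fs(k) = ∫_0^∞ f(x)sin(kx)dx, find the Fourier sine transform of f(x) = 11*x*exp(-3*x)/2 33*k/(k^2 + 9)^2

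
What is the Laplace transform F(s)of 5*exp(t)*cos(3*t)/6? 5*(s - 1)/(6*((s - 1)^2 + 9))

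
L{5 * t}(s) 5/s^2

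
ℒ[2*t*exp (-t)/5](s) 2/ (5*(s+1)^2)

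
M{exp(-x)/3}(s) gamma(s)/3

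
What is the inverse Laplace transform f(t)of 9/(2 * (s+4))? 9 * exp(-4 * t)/2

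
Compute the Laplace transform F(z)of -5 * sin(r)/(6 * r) -5 * atan(1/z)/6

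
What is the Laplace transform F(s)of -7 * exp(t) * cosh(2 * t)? 7 * (1 - s)/((s - 1)^2-4)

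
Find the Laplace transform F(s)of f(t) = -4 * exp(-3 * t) -4/(s + 3)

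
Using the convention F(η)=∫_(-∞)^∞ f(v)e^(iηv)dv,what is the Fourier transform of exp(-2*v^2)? sqrt(2)*sqrt(pi)*exp(-η^2/8)/2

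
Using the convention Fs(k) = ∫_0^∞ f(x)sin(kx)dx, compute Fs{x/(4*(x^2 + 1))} pi*exp(-k)/8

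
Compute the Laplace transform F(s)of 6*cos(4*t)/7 6*s/(7*(s^2+16))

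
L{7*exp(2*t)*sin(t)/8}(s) 7/(8*((s - 2)^2 + 1))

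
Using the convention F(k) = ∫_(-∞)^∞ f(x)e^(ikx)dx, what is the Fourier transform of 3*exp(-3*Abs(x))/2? 9/(k^2 + 9)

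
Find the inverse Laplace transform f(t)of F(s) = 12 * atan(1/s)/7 12 * sin(t)/(7 * t)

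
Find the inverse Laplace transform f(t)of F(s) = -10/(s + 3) -10 * exp(-3 * t)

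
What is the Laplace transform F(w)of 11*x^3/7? 66/(7*w^4)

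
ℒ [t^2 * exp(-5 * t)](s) 2/(s + 5)^3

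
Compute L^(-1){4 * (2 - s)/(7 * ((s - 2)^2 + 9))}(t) -4 * exp(2 * t) * cos(3 * t)/7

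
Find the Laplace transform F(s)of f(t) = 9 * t 9/s^2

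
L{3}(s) 3/s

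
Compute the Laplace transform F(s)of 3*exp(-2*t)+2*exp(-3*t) 3/(s+2)+2/(s+3)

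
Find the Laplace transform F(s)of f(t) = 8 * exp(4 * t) 8/(s - 4)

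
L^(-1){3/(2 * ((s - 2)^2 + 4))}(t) 3 * exp(2 * t) * sin(2 * t)/4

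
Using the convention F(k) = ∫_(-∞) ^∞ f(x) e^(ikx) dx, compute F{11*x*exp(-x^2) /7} 11*I*sqrt(pi)*k*exp(-k^2/4) /14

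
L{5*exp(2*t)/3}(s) 5/(3*(s - 2))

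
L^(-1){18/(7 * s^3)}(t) 9 * t^2/7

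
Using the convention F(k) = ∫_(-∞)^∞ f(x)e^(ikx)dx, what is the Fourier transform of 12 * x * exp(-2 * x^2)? 3 * sqrt(2) * I * sqrt(pi) * k * exp(-k^2/8)/2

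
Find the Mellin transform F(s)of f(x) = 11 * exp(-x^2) 11 * gamma(s/2)/2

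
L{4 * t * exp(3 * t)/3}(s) 4/(3 * (s - 3)^2)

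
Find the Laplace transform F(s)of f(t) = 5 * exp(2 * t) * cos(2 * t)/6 5 * (s - 2)/(6 * ((s - 2)^2 + 4))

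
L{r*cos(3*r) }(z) (z^2-9) /(z^2 + 9) ^2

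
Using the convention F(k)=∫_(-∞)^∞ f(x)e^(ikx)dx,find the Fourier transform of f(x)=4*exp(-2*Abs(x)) 16/(k^2 + 4)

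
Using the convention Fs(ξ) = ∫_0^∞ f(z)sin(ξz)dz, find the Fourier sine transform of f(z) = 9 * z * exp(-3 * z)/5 54 * ξ/(5 * (ξ^2 + 9)^2)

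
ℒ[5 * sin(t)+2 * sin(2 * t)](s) 5/(s^2+1)+4/(s^2+4)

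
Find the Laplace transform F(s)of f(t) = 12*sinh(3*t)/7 36/(7*(s^2-9))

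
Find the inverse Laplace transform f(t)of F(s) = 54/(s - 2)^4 9 * t^3 * exp(2 * t)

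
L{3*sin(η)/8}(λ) 3/(8*(λ^2 + 1))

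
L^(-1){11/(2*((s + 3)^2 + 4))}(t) 11*exp(-3*t)*sin(2*t)/4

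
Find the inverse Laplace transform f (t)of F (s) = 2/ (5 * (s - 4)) 2 * exp (4 * t)/5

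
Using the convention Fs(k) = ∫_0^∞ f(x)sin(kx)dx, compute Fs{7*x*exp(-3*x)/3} 14*k/(k^2 + 9)^2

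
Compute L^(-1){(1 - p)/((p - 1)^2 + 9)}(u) -exp(u) * cos(3 * u)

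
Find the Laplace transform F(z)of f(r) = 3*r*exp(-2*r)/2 3/(2*(z + 2)^2)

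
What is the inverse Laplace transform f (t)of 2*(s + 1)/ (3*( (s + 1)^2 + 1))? 2*exp (-t)*cos (t)/3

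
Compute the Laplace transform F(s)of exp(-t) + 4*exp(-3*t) 1/(s + 1) + 4/(s + 3)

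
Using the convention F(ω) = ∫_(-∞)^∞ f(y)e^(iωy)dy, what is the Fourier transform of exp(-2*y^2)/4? sqrt(2)*sqrt(pi)*exp(-ω^2/8)/8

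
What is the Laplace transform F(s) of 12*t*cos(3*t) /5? 12*(s^2 - 9) /(5*(s^2 + 9) ^2) 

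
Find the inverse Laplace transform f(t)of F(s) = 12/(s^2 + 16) 3 * sin(4 * t)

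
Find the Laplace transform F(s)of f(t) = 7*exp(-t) 7/(s+1)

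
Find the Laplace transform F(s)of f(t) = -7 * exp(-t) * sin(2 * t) -14/((s + 1)^2 + 4)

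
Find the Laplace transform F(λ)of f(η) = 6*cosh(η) 6*λ/(λ^2 - 1)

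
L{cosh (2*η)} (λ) λ/ (λ^2 - 4)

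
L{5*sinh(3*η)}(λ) 15/(λ^2 - 9)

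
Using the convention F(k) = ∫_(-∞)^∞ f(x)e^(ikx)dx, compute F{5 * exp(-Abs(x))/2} 5/(k^2 + 1)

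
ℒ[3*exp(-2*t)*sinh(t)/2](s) 3/(2*((s + 2)^2 - 1))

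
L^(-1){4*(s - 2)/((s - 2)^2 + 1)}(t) 4*exp(2*t)*cos(t)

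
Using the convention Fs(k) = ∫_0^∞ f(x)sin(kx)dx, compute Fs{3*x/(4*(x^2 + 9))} 3*pi*exp(-3*k)/8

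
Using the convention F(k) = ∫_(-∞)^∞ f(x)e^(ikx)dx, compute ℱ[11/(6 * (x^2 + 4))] 11 * pi * exp(-2 * Abs(k))/12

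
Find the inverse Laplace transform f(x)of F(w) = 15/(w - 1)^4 5 * x^3 * exp(x)/2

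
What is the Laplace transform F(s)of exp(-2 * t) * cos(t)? (s + 2)/((s + 2)^2 + 1)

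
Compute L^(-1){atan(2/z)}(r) sin(2 * r)/r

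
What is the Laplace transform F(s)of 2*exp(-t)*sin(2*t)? 4/((s + 1)^2 + 4)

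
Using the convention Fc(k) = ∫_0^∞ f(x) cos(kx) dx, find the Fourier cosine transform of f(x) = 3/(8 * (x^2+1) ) 3 * pi * exp(-k) /16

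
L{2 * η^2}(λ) 4/λ^3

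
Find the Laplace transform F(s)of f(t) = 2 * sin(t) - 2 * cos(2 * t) 2/(s^2 + 1) - 2 * s/(s^2 + 4)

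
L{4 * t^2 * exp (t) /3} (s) 8/ (3 * (s - 1) ^3) 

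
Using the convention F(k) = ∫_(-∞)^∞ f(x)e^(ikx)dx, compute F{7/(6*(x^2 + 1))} 7*pi*exp(-Abs(k))/6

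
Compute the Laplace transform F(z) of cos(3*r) z/(z^2+9) 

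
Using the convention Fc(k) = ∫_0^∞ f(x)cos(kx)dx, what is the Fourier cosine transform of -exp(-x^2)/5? -sqrt(pi)*exp(-k^2/4)/10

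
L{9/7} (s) 9/ (7 * s)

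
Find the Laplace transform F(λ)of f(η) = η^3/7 6/(7*λ^4)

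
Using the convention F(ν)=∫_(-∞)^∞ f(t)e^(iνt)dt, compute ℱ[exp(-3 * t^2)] sqrt(3) * sqrt(pi) * exp(-ν^2/12)/3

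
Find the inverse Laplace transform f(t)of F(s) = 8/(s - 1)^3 4*t^2*exp(t)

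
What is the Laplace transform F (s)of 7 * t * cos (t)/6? 7 * (s^2-1)/ (6 * (s^2 + 1)^2)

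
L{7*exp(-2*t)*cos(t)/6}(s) 7*(s + 2)/(6*((s + 2)^2 + 1))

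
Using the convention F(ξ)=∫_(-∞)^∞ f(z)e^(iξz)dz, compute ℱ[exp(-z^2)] sqrt(pi)*exp(-ξ^2/4)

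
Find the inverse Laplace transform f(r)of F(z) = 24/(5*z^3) 12*r^2/5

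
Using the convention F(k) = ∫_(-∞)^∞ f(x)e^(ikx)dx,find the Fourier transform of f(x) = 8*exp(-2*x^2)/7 4*sqrt(2)*sqrt(pi)*exp(-k^2/8)/7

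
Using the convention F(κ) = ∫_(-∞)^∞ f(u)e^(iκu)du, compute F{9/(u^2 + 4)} 9 * pi * exp(-2 * Abs(κ))/2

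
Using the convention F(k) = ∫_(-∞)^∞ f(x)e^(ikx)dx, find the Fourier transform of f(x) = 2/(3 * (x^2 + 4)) pi * exp(-2 * Abs(k))/3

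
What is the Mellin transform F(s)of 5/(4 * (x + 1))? 5 * pi * csc(pi * s)/4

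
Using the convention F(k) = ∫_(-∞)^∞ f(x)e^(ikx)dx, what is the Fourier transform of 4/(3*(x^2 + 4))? 2*pi*exp(-2*Abs(k))/3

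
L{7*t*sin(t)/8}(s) 7*s/(4*(s^2 + 1)^2)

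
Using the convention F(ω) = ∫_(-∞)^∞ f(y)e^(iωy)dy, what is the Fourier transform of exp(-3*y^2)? sqrt(3)*sqrt(pi)*exp(-ω^2/12)/3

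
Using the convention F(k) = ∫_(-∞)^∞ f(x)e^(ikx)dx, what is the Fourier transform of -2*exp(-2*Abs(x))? -8/(k^2 + 4)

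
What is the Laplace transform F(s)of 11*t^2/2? 11/s^3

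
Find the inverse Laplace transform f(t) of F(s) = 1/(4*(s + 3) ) exp(-3*t) /4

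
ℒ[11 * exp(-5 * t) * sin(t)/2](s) 11/(2 * ((s + 5)^2 + 1))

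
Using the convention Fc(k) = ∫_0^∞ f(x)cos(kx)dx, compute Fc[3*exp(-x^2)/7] 3*sqrt(pi)*exp(-k^2/4)/14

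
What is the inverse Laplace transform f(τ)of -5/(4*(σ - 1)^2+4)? -5*exp(τ)*sin(τ)/4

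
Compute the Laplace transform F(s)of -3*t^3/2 -9/s^4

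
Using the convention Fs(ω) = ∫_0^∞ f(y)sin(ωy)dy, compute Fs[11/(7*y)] 11*pi/14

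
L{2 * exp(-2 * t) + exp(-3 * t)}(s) 1/(s + 3) + 2/(s + 2)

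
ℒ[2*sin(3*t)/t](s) 2*atan(3/s)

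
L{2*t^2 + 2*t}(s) 4/s^3 + 2/s^2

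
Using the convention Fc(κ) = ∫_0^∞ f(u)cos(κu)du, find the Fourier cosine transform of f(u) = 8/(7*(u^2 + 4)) 2*pi*exp(-2*κ)/7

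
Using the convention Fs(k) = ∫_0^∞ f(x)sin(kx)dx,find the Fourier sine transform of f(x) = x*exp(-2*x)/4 k/(k^2+4)^2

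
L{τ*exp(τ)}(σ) (σ - 1)^(-2)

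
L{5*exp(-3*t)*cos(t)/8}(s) 5*(s+3)/(8*((s+3)^2+1))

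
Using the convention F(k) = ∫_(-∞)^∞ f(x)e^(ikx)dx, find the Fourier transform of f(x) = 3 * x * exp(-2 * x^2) 3 * sqrt(2) * I * sqrt(pi) * k * exp(-k^2/8)/8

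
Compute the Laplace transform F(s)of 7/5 7/(5*s)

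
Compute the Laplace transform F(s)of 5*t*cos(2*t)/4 5*(s^2 - 4)/(4*(s^2 + 4)^2)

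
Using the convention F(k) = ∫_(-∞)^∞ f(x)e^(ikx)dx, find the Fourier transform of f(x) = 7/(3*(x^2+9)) 7*pi*exp(-3*Abs(k))/9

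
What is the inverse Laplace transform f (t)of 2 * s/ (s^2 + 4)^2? t * sin (2 * t)/2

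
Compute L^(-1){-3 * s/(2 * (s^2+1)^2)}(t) -3 * t * sin(t)/4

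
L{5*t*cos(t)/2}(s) 5*(s^2 - 1)/(2*(s^2 + 1)^2)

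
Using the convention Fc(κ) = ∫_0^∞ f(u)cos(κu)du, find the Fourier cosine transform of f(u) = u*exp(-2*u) (4 - κ^2)/(κ^2 + 4)^2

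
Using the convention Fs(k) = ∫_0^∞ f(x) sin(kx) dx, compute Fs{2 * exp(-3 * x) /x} 2 * atan(k/3) 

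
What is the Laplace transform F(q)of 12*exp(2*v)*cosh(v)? 12*(q - 2)/((q - 2)^2 - 1)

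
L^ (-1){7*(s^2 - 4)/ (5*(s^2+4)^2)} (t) 7*t*cos (2*t)/5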